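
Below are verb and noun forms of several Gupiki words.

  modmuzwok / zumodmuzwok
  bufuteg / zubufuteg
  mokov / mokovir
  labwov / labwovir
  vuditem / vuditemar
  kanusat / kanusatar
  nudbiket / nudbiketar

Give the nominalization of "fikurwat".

fikurwatar

modmuzwok and mokov both have last vowel 'o' yet inflect differently (zumodmuzwok, mokovir), so the last vowel is not what conditions the rule; the final letter is.
"fikurwat" ends in -t. The stems ending in -t (kanusat → kanusatar, nudbiket → nudbiketar) add -ar.
So fikurwat → fikurwatar.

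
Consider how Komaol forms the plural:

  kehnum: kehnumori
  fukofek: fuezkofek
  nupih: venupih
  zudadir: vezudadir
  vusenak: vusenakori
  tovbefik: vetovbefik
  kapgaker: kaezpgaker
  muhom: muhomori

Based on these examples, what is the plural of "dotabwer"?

tovbefik and fukofek both end in -k yet inflect differently (vetovbefik, fuezkofek), so the final letter is not what conditions the rule; the last vowel is.
"dotabwer" has last vowel 'e'. The stems whose last vowel is 'e' (fukofek → fuezkofek, kapgaker → kaezpgaker) insert -ez- after the first vowel.
So dotabwer → doeztabwer.

doeztabwer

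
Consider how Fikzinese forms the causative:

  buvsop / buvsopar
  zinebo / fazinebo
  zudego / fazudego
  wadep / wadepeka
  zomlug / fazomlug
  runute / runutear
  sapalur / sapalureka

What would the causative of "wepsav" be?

buvsop and wadep both end in -p yet inflect differently (buvsopar, wadepeka), so the final letter is not what conditions the rule; the first letter is.
"wepsav" begins with w-. The one such stem in the data (wadep → wadepeka) adds -eka, so the same rule applies.
The other patterns: stems beginning with b- or r- add -ar; stems beginning with z- add the prefix fa-.
So wepsav → wepsaveka.

wepsaveka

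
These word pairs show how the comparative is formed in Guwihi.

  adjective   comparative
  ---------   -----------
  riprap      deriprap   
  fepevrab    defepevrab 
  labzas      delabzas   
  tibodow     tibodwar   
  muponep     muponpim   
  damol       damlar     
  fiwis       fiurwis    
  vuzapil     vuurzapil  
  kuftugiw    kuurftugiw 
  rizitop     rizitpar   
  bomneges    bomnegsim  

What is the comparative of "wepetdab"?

dewepetdab

"wepetdab" has last vowel 'a'. The stems whose last vowel is 'a' (riprap → deriprap, labzas → delabzas, fepevrab → defepevrab) add the prefix de-.
The other patterns: stems whose last vowel is 'e' delete the last vowel and add -im; stems whose last vowel is 'o' delete the last vowel and add -ar; stems whose last vowel is 'i' insert -ur- after the first vowel.
So wepetdab → dewepetdab.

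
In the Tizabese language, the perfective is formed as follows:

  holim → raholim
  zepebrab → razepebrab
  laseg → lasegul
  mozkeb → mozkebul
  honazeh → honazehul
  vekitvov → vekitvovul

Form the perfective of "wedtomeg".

zepebrab and mozkeb both end in -b yet inflect differently (razepebrab, mozkebul), so the final letter is not what conditions the rule; the last vowel is.
"wedtomeg" has last vowel 'e'. The stems whose last vowel is 'e' (laseg → lasegul, mozkeb → mozkebul, honazeh → honazehul) add -ul.
The other pattern: stems whose last vowel is 'a' or 'i' add the prefix ra-.
So wedtomeg → wedtomegul.

wedtomegul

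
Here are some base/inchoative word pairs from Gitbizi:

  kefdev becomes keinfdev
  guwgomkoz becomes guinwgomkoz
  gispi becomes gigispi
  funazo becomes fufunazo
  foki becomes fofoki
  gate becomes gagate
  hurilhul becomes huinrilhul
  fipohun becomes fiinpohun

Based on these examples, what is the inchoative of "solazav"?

soinlazav

kefdev and gate both have last vowel 'e' yet inflect differently (keinfdev, gagate), so the last vowel is not what conditions the rule; whether the stem ends in a vowel or a consonant is.
"solazav" ends in a consonant. The stems ending in a consonant (fipohun → fiinpohun, hurilhul → huinrilhul, guwgomkoz → guinwgomkoz) insert -in- after the first vowel.
The other pattern: stems ending in a vowel repeat the first consonant+vowel as a prefix.
So solazav → soinlazav.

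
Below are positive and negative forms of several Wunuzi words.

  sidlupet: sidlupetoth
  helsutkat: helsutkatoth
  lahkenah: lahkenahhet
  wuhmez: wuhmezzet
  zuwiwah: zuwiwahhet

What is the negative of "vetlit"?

vetlitoth

"vetlit" ends in -t. The stems ending in -t (sidlupet → sidlupetoth, helsutkat → helsutkatoth) add -oth.
The other pattern: stems ending in -h or -z double the final consonant and add -et.
So vetlit → vetlitoth.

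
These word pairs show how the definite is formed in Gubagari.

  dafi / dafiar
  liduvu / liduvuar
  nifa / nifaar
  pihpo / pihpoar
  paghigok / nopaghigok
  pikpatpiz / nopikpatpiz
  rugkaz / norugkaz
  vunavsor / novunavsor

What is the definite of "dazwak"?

nodazwak

pihpo and paghigok both have last vowel 'o' yet inflect differently (pihpoar, nopaghigok), so the last vowel is not what conditions the rule; whether the stem ends in a vowel or a consonant is.
"dazwak" ends in a consonant. The stems ending in a consonant (paghigok → nopaghigok, pikpatpiz → nopikpatpiz, rugkaz → norugkaz) add the prefix no-.
So dazwak → nodazwak.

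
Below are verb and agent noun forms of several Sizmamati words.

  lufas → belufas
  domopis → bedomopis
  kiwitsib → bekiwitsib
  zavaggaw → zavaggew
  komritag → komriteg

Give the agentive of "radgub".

beradgub

lufas and zavaggaw both have last vowel 'a' yet inflect differently (belufas, zavaggew), so the last vowel is not what conditions the rule; the final letter is.
"radgub" ends in -b. The one such stem in the data (kiwitsib → bekiwitsib) adds the prefix be-, so the same rule applies.
So radgub → beradgub.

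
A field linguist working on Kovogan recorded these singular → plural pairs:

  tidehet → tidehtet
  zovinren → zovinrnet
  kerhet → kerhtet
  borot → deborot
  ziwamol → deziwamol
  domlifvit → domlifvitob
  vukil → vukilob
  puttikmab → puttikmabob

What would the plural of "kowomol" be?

tidehet and borot both end in -t yet inflect differently (tidehtet, deborot), so the final letter is not what conditions the rule; the last vowel is.
"kowomol" has last vowel 'o'. The stems whose last vowel is 'o' (borot → deborot, ziwamol → deziwamol) add the prefix de-.
The other patterns: stems whose last vowel is 'e' delete the last vowel and add -et; stems whose last vowel is 'a' or 'i' add -ob.
So kowomol → dekowomol.

dekowomol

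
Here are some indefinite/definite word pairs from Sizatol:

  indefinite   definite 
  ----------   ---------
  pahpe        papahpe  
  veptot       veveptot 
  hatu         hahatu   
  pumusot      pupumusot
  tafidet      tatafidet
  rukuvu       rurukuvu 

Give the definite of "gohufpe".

Every pair shown (pahpe → papahpe, veptot → veveptot, hatu → hahatu, …) follows the same rule: repeat the first consonant+vowel as a prefix.
So gohufpe → gogohufpe.

gogohufpe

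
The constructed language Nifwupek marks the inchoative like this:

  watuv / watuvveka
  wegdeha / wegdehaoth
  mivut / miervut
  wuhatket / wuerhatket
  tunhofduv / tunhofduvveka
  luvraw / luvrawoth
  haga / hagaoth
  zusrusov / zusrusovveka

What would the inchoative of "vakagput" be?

vaerkagput

watuv and mivut both have last vowel 'u' yet inflect differently (watuvveka, miervut), so the last vowel is not what conditions the rule; the final letter is.
"vakagput" ends in -t. The stems ending in -t (wuhatket → wuerhatket, mivut → miervut) insert -er- after the first vowel.
So vakagput → vaerkagput.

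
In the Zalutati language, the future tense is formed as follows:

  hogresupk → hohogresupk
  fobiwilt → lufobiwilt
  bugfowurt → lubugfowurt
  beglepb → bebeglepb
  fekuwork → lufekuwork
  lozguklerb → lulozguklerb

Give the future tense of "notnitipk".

nonotnitipk

hogresupk and fekuwork both end in -k yet inflect differently (hohogresupk, lufekuwork), so the final letter is not what conditions the rule; the second-to-last letter is.
"notnitipk" has second-to-last letter 'p'. The stems whose second-to-last letter is 'p' (hogresupk → hohogresupk, beglepb → bebeglepb) repeat the first consonant+vowel as a prefix.
The other pattern: stems whose second-to-last letter is 'l' or 'r' add the prefix lu-.
So notnitipk → nonotnitipk.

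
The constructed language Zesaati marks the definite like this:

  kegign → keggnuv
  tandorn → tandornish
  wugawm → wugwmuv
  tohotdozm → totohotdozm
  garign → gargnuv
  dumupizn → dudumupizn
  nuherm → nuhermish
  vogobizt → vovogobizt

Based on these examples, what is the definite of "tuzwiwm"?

tohotdozm and nuherm both end in -m yet inflect differently (totohotdozm, nuhermish), so the final letter is not what conditions the rule; the second-to-last letter is.
"tuzwiwm" has second-to-last letter 'w'. The one such stem in the data (wugawm → wugwmuv) deletes the last vowel and adds -uv (as do garign, kegign), so the same rule applies.
The other patterns: stems whose second-to-last letter is 'z' repeat the first consonant+vowel as a prefix; stems whose second-to-last letter is 'r' add -ish.
So tuzwiwm → tuzwwmuv.

tuzwwmuv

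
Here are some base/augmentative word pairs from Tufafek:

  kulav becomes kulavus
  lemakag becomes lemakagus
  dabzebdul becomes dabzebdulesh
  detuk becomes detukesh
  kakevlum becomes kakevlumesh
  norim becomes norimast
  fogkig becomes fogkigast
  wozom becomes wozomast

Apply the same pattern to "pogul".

"pogul" has last vowel 'u'. The stems whose last vowel is 'u' (dabzebdul → dabzebdulesh, detuk → detukesh, kakevlum → kakevlumesh) add -esh.
So pogul → pogulesh.

pogulesh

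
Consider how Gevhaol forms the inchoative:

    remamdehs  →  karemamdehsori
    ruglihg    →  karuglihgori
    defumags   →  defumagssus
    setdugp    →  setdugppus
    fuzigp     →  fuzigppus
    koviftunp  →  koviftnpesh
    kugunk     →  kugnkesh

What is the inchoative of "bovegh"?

boveghhus

remamdehs and defumags both end in -s yet inflect differently (karemamdehsori, defumagssus), so the final letter is not what conditions the rule; the second-to-last letter is.
"bovegh" has second-to-last letter 'g'. The stems whose second-to-last letter is 'g' (defumags → defumagssus, setdugp → setdugppus, fuzigp → fuzigppus) double the final consonant and add -us.
So bovegh → boveghhus.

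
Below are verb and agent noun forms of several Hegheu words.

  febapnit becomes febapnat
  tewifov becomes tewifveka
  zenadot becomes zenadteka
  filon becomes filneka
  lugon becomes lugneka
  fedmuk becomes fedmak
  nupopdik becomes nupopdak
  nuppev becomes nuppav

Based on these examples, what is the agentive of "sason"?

zenadot and febapnit both end in -t yet inflect differently (zenadteka, febapnat), so the final letter is not what conditions the rule; the last vowel is.
"sason" has last vowel 'o'. The stems whose last vowel is 'o' (tewifov → tewifveka, filon → filneka, zenadot → zenadteka) delete the last vowel and add -eka.
So sason → sasneka.

sasneka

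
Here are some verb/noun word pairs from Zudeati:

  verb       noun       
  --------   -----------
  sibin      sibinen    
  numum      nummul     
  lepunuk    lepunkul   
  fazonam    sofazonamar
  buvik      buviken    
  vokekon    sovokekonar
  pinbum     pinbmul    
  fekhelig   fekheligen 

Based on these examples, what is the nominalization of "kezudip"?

"kezudip" has last vowel 'i'. The stems whose last vowel is 'i' (fekhelig → fekheligen, buvik → buviken, sibin → sibinen) add -en.
The other patterns: stems whose last vowel is 'u' delete the last vowel and add -ul; stems whose last vowel is 'a' or 'o' add so- … -ar around the stem.
So kezudip → kezudipen.

kezudipen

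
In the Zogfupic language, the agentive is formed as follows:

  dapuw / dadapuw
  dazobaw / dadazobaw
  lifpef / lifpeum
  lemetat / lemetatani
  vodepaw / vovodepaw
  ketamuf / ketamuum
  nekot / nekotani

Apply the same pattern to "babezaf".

babezaum

dapuw and ketamuf both have last vowel 'u' yet inflect differently (dadapuw, ketamuum), so the last vowel is not what conditions the rule; the final letter is.
"babezaf" ends in -f. The stems ending in -f (lifpef → lifpeum, ketamuf → ketamuum) drop the final letter and add -um.
The other patterns: stems ending in -w repeat the first consonant+vowel as a prefix; stems ending in -t add -ani.
So babezaf → babezaum.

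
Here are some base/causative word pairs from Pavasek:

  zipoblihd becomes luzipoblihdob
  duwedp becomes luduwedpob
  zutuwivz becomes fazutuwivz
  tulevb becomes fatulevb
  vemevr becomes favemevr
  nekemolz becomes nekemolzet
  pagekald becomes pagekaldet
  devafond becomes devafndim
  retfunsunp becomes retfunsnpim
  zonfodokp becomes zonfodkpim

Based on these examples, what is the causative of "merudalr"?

zutuwivz and nekemolz both end in -z yet inflect differently (fazutuwivz, nekemolzet), so the final letter is not what conditions the rule; the second-to-last letter is.
"merudalr" has second-to-last letter 'l'. The stems whose second-to-last letter is 'l' (nekemolz → nekemolzet, pagekald → pagekaldet) add -et.
The other patterns: stems whose second-to-last letter is 'd' or 'h' add lu- … -ob around the stem; stems whose second-to-last letter is 'v' add the prefix fa-; stems whose second-to-last letter is 'k' or 'n' delete the last vowel and add -im.
So merudalr → merudalret.

merudalret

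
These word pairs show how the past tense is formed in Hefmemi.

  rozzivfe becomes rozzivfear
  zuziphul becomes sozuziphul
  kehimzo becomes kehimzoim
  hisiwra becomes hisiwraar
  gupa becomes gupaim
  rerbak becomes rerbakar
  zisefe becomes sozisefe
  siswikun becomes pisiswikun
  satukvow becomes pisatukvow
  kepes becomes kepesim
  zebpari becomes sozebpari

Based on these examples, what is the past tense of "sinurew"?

pisinurew

rozzivfe and zisefe both end in -e yet inflect differently (rozzivfear, sozisefe), so the final letter is not what conditions the rule; the first letter is.
"sinurew" begins with s-. The stems beginning with s- (satukvow → pisatukvow, siswikun → pisiswikun) add the prefix pi-.
The other patterns: stems beginning with h- or r- add -ar; stems beginning with z- add the prefix so-; stems beginning with g- or k- add -im.
So sinurew → pisinurew.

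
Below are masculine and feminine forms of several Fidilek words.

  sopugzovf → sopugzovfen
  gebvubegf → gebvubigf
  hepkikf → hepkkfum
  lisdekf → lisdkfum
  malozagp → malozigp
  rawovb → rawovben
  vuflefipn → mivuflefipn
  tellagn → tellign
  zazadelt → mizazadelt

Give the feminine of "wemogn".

sopugzovf and hepkikf both end in -f yet inflect differently (sopugzovfen, hepkkfum), so the final letter is not what conditions the rule; the second-to-last letter is.
"wemogn" has second-to-last letter 'g'. The stems whose second-to-last letter is 'g' (gebvubegf → gebvubigf, malozagp → malozigp, tellagn → tellign) change the last vowel to 'i'.
The other patterns: stems whose second-to-last letter is 'v' add -en; stems whose second-to-last letter is 'k' delete the last vowel and add -um; stems whose second-to-last letter is 'l' or 'p' add the prefix mi-.
So wemogn → wemign.

wemign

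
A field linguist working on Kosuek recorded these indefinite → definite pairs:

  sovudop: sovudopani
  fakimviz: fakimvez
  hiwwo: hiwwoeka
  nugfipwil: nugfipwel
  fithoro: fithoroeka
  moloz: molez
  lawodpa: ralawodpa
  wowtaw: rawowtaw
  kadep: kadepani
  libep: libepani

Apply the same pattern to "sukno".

suknoeka

hiwwo and moloz both have last vowel 'o' yet inflect differently (hiwwoeka, molez), so the last vowel is not what conditions the rule; the final letter is.
"sukno" ends in -o. The stems ending in -o (hiwwo → hiwwoeka, fithoro → fithoroeka) add -eka.
So sukno → suknoeka.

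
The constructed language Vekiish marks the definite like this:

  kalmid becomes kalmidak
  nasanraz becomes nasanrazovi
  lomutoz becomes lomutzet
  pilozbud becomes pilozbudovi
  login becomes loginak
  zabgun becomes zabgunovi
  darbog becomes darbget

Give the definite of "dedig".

dedigak

kalmid and pilozbud both end in -d yet inflect differently (kalmidak, pilozbudovi), so the final letter is not what conditions the rule; the last vowel is.
"dedig" has last vowel 'i'. The stems whose last vowel is 'i' (kalmid → kalmidak, login → loginak) add -ak.
So dedig → dedigak.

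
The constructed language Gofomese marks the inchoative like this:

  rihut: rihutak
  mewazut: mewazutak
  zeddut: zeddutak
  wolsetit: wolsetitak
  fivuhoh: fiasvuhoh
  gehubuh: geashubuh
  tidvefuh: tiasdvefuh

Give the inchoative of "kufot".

rihut and gehubuh both have last vowel 'u' yet inflect differently (rihutak, geashubuh), so the last vowel is not what conditions the rule; the final letter is.
"kufot" ends in -t. The stems ending in -t (rihut → rihutak, mewazut → mewazutak, zeddut → zeddutak) add -ak.
So kufot → kufotak.

kufotak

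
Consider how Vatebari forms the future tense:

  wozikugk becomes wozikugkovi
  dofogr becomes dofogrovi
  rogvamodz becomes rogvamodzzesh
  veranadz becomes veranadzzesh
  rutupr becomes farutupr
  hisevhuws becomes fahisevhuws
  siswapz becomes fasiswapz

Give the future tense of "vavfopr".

"vavfopr" has second-to-last letter 'p'. The stems whose second-to-last letter is 'p' (rutupr → farutupr, siswapz → fasiswapz) add the prefix fa-.
The other patterns: stems whose second-to-last letter is 'g' add -ovi; stems whose second-to-last letter is 'd' double the final consonant and add -esh.
So vavfopr → favavfopr.

favavfopr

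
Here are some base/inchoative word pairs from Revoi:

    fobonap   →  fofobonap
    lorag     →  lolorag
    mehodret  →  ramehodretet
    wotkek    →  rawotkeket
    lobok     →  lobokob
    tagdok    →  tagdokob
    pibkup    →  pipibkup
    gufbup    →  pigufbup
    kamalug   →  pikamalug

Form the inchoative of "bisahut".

pibisahut

"bisahut" has last vowel 'u'. The stems whose last vowel is 'u' (pibkup → pipibkup, gufbup → pigufbup, kamalug → pikamalug) add the prefix pi-.
So bisahut → pibisahut.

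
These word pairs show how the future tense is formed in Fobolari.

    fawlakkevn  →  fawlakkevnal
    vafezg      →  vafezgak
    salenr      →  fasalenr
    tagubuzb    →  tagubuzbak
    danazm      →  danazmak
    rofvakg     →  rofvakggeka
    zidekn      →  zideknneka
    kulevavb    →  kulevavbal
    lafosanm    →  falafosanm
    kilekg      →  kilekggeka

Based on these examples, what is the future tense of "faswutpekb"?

faswutpekbbeka

"faswutpekb" has second-to-last letter 'k'. The stems whose second-to-last letter is 'k' (rofvakg → rofvakggeka, zidekn → zideknneka, kilekg → kilekggeka) double the final consonant and add -eka.
So faswutpekb → faswutpekbbeka.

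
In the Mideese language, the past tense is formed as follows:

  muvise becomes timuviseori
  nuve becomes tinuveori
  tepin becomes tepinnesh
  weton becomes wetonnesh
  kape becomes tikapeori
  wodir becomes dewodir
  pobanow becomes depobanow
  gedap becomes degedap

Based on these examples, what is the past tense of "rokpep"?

weton and pobanow both have last vowel 'o' yet inflect differently (wetonnesh, depobanow), so the last vowel is not what conditions the rule; the final letter is.
"rokpep" ends in -p. The one such stem in the data (gedap → degedap) adds the prefix de-, so the same rule applies.
The other patterns: stems ending in -e add ti- … -ori around the stem; stems ending in -n double the final consonant and add -esh.
So rokpep → derokpep.

derokpep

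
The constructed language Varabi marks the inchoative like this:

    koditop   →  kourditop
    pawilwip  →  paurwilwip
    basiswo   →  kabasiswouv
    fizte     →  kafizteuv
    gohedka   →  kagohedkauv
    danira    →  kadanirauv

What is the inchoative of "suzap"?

"suzap" ends in a consonant. The stems ending in a consonant (koditop → kourditop, pawilwip → paurwilwip) insert -ur- after the first vowel.
So suzap → suurzap.

suurzap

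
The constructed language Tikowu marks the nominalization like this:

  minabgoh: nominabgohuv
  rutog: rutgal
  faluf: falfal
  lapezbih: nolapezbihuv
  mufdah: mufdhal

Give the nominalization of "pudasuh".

nopudasuhuv

"pudasuh" has 3 vowels. The stems with 3 vowels (minabgoh → nominabgohuv, lapezbih → nolapezbihuv) add no- … -uv around the stem.
So pudasuh → nopudasuhuv.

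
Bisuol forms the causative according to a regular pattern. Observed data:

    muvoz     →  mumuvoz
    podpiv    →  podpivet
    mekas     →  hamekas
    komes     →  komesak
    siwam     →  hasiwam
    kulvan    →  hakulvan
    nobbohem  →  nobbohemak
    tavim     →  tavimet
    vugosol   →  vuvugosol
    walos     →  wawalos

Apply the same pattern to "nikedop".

ninikedop

nobbohem and tavim both end in -m yet inflect differently (nobbohemak, tavimet), so the final letter is not what conditions the rule; the last vowel is.
"nikedop" has last vowel 'o'. The stems whose last vowel is 'o' (vugosol → vuvugosol, muvoz → mumuvoz, walos → wawalos) repeat the first consonant+vowel as a prefix.
The other patterns: stems whose last vowel is 'e' add -ak; stems whose last vowel is 'i' add -et; stems whose last vowel is 'a' add the prefix ha-.
So nikedop → ninikedop.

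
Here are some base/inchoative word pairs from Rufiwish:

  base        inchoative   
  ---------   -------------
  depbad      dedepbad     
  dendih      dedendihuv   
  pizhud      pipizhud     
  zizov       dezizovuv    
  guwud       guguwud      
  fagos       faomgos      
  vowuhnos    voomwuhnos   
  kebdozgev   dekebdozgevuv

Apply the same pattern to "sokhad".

sosokhad

zizov and vowuhnos both have last vowel 'o' yet inflect differently (dezizovuv, voomwuhnos), so the last vowel is not what conditions the rule; the final letter is.
"sokhad" ends in -d. The stems ending in -d (guwud → guguwud, depbad → dedepbad, pizhud → pipizhud) repeat the first consonant+vowel as a prefix.
The other patterns: stems ending in -h or -v add de- … -uv around the stem; stems ending in -s insert -om- after the first vowel.
So sokhad → sosokhad.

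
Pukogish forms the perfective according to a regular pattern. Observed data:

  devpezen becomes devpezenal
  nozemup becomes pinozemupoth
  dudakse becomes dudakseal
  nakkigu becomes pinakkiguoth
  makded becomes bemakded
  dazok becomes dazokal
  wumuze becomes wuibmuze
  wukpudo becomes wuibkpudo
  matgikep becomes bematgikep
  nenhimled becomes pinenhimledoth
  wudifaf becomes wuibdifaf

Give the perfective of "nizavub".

pinizavuboth

"nizavub" begins with n-. The stems beginning with n- (nenhimled → pinenhimledoth, nakkigu → pinakkiguoth, nozemup → pinozemupoth) add pi- … -oth around the stem.
The other patterns: stems beginning with w- insert -ib- after the first vowel; stems beginning with d- add -al; stems beginning with m- add the prefix be-.
So nizavub → pinizavuboth.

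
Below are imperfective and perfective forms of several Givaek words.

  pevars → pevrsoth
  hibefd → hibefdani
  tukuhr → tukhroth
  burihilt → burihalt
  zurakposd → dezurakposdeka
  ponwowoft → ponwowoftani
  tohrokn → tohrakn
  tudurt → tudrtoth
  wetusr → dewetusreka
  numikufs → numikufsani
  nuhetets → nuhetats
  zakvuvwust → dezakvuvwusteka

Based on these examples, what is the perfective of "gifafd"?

gifafdani

"gifafd" has second-to-last letter 'f'. The stems whose second-to-last letter is 'f' (hibefd → hibefdani, numikufs → numikufsani, ponwowoft → ponwowoftani) add -ani.
The other patterns: stems whose second-to-last letter is 's' add de- … -eka around the stem; stems whose second-to-last letter is 'h' or 'r' delete the last vowel and add -oth; stems whose second-to-last letter is 'k', 'l' or 't' change the last vowel to 'a'.
So gifafd → gifafdani.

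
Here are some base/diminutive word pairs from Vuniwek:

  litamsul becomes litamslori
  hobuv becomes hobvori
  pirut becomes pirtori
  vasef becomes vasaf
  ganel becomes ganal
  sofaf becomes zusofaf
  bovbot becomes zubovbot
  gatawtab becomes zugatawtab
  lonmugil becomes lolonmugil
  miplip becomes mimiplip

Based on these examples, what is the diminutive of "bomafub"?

"bomafub" has last vowel 'u'. The stems whose last vowel is 'u' (litamsul → litamslori, hobuv → hobvori, pirut → pirtori) delete the last vowel and add -ori.
The other patterns: stems whose last vowel is 'e' change the last vowel to 'a'; stems whose last vowel is 'a' or 'o' add the prefix zu-; stems whose last vowel is 'i' repeat the first consonant+vowel as a prefix.
So bomafub → bomafbori.

bomafbori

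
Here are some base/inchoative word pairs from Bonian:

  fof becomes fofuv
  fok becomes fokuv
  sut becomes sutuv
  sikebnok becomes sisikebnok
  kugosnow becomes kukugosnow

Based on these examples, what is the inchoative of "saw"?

sawuv

"saw" has 1 vowel. The stems with 1 vowel (fof → fofuv, fok → fokuv, sut → sutuv) add -uv.
So saw → sawuv.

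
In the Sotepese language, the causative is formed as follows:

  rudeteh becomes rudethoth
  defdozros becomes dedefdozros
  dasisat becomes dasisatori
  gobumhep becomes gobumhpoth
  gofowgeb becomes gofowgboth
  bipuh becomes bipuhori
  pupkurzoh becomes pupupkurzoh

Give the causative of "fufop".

fufufop

"fufop" has last vowel 'o'. The stems whose last vowel is 'o' (defdozros → dedefdozros, pupkurzoh → pupupkurzoh) repeat the first consonant+vowel as a prefix.
The other patterns: stems whose last vowel is 'e' delete the last vowel and add -oth; stems whose last vowel is 'a' or 'u' add -ori.
So fufop → fufufop.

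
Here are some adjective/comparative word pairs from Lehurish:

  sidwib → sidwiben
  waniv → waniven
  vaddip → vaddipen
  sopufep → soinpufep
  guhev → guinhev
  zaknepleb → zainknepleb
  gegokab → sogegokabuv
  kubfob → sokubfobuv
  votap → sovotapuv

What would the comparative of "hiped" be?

vaddip and sopufep both end in -p yet inflect differently (vaddipen, soinpufep), so the final letter is not what conditions the rule; the last vowel is.
"hiped" has last vowel 'e'. The stems whose last vowel is 'e' (sopufep → soinpufep, guhev → guinhev, zaknepleb → zainknepleb) insert -in- after the first vowel.
So hiped → hiinped.

hiinped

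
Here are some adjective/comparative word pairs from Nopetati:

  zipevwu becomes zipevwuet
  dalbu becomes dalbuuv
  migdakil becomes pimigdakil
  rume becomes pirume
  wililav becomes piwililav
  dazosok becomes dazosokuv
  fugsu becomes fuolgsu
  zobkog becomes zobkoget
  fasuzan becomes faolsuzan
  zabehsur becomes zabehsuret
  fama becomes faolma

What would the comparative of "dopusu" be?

dopusuuv

"dopusu" begins with d-. The stems beginning with d- (dazosok → dazosokuv, dalbu → dalbuuv) add -uv.
The other patterns: stems beginning with f- insert -ol- after the first vowel; stems beginning with z- add -et; stems beginning with m-, r- or w- add the prefix pi-.
So dopusu → dopusuuv.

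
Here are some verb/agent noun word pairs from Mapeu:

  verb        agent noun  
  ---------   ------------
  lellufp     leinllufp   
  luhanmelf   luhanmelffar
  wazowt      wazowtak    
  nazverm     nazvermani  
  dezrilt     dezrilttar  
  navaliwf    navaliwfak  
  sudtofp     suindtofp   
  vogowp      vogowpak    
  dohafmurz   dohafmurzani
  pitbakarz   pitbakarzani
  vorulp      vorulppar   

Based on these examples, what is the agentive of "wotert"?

wotertani

sudtofp and vorulp both end in -p yet inflect differently (suindtofp, vorulppar), so the final letter is not what conditions the rule; the second-to-last letter is.
"wotert" has second-to-last letter 'r'. The stems whose second-to-last letter is 'r' (nazverm → nazvermani, dohafmurz → dohafmurzani, pitbakarz → pitbakarzani) add -ani.
The other patterns: stems whose second-to-last letter is 'f' insert -in- after the first vowel; stems whose second-to-last letter is 'l' double the final consonant and add -ar; stems whose second-to-last letter is 'w' add -ak.
So wotert → wotertani.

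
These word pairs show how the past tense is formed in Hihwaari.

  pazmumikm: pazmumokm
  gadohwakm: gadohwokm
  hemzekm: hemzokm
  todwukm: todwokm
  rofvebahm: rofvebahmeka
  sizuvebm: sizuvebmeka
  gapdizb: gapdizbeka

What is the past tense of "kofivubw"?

kofivubweka

"kofivubw" has second-to-last letter 'b'. The one such stem in the data (sizuvebm → sizuvebmeka) adds -eka, so the same rule applies.
The other pattern: stems whose second-to-last letter is 'k' change the last vowel to 'o'.
So kofivubw → kofivubweka.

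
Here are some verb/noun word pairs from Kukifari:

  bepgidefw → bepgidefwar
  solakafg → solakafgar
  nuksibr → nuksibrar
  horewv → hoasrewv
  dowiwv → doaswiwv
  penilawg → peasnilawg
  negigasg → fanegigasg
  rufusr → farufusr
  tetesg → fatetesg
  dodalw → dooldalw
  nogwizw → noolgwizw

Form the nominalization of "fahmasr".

solakafg and penilawg both end in -g yet inflect differently (solakafgar, peasnilawg), so the final letter is not what conditions the rule; the second-to-last letter is.
"fahmasr" has second-to-last letter 's'. The stems whose second-to-last letter is 's' (negigasg → fanegigasg, rufusr → farufusr, tetesg → fatetesg) add the prefix fa-.
The other patterns: stems whose second-to-last letter is 'b' or 'f' add -ar; stems whose second-to-last letter is 'w' insert -as- after the first vowel; stems whose second-to-last letter is 'l' or 'z' insert -ol- after the first vowel.
So fahmasr → fafahmasr.

fafahmasr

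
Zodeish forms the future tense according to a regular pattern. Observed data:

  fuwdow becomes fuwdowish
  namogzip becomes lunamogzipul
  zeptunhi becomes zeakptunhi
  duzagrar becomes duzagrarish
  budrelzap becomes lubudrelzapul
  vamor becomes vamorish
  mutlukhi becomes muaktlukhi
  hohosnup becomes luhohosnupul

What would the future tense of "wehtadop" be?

luwehtadopul

zeptunhi and namogzip both have last vowel 'i' yet inflect differently (zeakptunhi, lunamogzipul), so the last vowel is not what conditions the rule; the final letter is.
"wehtadop" ends in -p. The stems ending in -p (namogzip → lunamogzipul, budrelzap → lubudrelzapul, hohosnup → luhohosnupul) add lu- … -ul around the stem.
The other patterns: stems ending in -i insert -ak- after the first vowel; stems ending in -r or -w add -ish.
So wehtadop → luwehtadopul.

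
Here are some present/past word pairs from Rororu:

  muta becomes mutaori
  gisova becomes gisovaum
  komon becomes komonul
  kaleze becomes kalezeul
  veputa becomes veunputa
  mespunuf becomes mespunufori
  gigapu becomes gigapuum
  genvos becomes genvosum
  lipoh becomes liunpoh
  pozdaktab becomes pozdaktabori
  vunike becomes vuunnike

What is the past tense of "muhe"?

gisova and veputa both end in -a yet inflect differently (gisovaum, veunputa), so the final letter is not what conditions the rule; the first letter is.
"muhe" begins with m-. The stems beginning with m- (mespunuf → mespunufori, muta → mutaori) add -ori.
So muhe → muheori.

muheori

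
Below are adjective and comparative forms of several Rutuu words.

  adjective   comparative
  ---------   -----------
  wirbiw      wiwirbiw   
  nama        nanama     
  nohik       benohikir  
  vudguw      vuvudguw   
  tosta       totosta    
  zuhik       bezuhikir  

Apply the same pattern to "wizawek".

bewizawekir

zuhik and wirbiw both have last vowel 'i' yet inflect differently (bezuhikir, wiwirbiw), so the last vowel is not what conditions the rule; the final letter is.
"wizawek" ends in -k. The stems ending in -k (zuhik → bezuhikir, nohik → benohikir) add be- … -ir around the stem.
So wizawek → bewizawekir.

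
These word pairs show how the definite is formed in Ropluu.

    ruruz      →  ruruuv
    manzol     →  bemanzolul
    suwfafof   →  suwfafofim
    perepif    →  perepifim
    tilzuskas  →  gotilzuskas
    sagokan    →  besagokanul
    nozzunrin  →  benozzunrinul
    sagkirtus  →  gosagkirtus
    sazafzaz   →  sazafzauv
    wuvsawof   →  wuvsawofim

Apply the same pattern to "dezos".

godezos

sagkirtus and ruruz both have last vowel 'u' yet inflect differently (gosagkirtus, ruruuv), so the last vowel is not what conditions the rule; the final letter is.
"dezos" ends in -s. The stems ending in -s (tilzuskas → gotilzuskas, sagkirtus → gosagkirtus) add the prefix go-.
So dezos → godezos.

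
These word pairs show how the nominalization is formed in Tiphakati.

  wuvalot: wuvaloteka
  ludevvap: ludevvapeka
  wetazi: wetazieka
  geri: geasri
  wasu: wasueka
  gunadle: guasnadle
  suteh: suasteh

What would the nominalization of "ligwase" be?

ligwaseeka

wetazi and geri both end in -i yet inflect differently (wetazieka, geasri), so the final letter is not what conditions the rule; the first letter is.
"ligwase" begins with l-. The one such stem in the data (ludevvap → ludevvapeka) adds -eka, so the same rule applies.
The other pattern: stems beginning with g- or s- insert -as- after the first vowel.
So ligwase → ligwaseeka.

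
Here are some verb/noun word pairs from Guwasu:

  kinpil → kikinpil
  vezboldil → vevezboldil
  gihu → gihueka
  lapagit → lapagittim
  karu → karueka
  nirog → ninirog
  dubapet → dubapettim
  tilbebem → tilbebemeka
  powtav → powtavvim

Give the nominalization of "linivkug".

vezboldil and lapagit both have last vowel 'i' yet inflect differently (vevezboldil, lapagittim), so the last vowel is not what conditions the rule; the final letter is.
"linivkug" ends in -g. The one such stem in the data (nirog → ninirog) repeats the first consonant+vowel as a prefix (as do vezboldil, kinpil), so the same rule applies.
So linivkug → lilinivkug.

lilinivkug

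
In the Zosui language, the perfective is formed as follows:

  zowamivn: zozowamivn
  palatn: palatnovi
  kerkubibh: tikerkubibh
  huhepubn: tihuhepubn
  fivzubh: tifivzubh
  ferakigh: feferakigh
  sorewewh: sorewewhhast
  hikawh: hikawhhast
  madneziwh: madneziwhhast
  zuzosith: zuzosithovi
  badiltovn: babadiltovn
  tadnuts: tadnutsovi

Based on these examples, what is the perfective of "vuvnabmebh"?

kerkubibh and hikawh both end in -h yet inflect differently (tikerkubibh, hikawhhast), so the final letter is not what conditions the rule; the second-to-last letter is.
"vuvnabmebh" has second-to-last letter 'b'. The stems whose second-to-last letter is 'b' (huhepubn → tihuhepubn, kerkubibh → tikerkubibh, fivzubh → tifivzubh) add the prefix ti-.
So vuvnabmebh → tivuvnabmebh.

tivuvnabmebh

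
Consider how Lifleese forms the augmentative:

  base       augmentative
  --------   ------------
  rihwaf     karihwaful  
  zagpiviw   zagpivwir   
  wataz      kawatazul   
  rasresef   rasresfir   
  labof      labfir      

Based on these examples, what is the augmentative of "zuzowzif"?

"zuzowzif" has last vowel 'i'. The one such stem in the data (zagpiviw → zagpivwir) deletes the last vowel and adds -ir (as do rasresef, labof), so the same rule applies.
So zuzowzif → zuzowzfir.

zuzowzfir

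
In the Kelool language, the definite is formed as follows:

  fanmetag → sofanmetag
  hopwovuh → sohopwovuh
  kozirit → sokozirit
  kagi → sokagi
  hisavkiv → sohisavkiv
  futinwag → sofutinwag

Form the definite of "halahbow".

Every pair shown (fanmetag → sofanmetag, hopwovuh → sohopwovuh, kozirit → sokozirit, …) follows the same rule: add the prefix so-.
So halahbow → sohalahbow.

sohalahbow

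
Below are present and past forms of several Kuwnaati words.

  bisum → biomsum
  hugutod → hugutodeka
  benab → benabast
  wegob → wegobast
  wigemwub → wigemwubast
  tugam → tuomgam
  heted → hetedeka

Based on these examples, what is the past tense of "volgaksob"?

"volgaksob" ends in -b. The stems ending in -b (wigemwub → wigemwubast, benab → benabast, wegob → wegobast) add -ast.
The other patterns: stems ending in -d add -eka; stems ending in -m insert -om- after the first vowel.
So volgaksob → volgaksobast.

volgaksobast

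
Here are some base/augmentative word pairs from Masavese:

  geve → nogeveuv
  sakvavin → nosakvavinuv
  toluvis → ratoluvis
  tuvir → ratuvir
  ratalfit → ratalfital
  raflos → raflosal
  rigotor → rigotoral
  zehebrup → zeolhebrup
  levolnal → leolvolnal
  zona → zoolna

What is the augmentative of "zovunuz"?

toluvis and raflos both end in -s yet inflect differently (ratoluvis, raflosal), so the final letter is not what conditions the rule; the first letter is.
"zovunuz" begins with z-. The stems beginning with z- (zehebrup → zeolhebrup, zona → zoolna) insert -ol- after the first vowel.
So zovunuz → zoolvunuz.

zoolvunuz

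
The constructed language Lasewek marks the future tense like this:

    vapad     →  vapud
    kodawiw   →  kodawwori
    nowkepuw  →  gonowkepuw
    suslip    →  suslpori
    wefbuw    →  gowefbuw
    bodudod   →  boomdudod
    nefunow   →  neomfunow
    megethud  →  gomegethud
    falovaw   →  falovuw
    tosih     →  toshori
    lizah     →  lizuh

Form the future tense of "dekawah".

dekawuh

bodudod and megethud both end in -d yet inflect differently (boomdudod, gomegethud), so the final letter is not what conditions the rule; the last vowel is.
"dekawah" has last vowel 'a'. The stems whose last vowel is 'a' (lizah → lizuh, falovaw → falovuw, vapad → vapud) change the last vowel to 'u'.
So dekawah → dekawuh.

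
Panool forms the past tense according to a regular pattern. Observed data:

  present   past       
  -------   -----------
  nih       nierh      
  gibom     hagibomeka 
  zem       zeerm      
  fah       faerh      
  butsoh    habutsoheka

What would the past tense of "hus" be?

huers

fah and butsoh both end in -h yet inflect differently (faerh, habutsoheka), so the final letter is not what conditions the rule; the number of vowels is.
"hus" has 1 vowel. The stems with 1 vowel (zem → zeerm, fah → faerh, nih → nierh) insert -er- after the first vowel.
So hus → huers.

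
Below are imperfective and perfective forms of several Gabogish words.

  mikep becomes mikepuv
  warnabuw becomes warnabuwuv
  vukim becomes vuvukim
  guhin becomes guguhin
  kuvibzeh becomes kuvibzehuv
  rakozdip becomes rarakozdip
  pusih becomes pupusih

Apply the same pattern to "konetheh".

konethehuv

"konetheh" has last vowel 'e'. The stems whose last vowel is 'e' (kuvibzeh → kuvibzehuv, mikep → mikepuv) add -uv.
The other pattern: stems whose last vowel is 'i' repeat the first consonant+vowel as a prefix.
So konetheh → konethehuv.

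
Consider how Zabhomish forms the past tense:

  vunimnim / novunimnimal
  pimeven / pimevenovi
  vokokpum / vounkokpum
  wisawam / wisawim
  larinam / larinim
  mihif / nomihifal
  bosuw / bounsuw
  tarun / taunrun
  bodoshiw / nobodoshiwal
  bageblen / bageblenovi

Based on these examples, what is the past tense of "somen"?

somenovi

larinam and vunimnim both end in -m yet inflect differently (larinim, novunimnimal), so the final letter is not what conditions the rule; the last vowel is.
"somen" has last vowel 'e'. The stems whose last vowel is 'e' (bageblen → bageblenovi, pimeven → pimevenovi) add -ovi.
The other patterns: stems whose last vowel is 'a' change the last vowel to 'i'; stems whose last vowel is 'i' add no- … -al around the stem; stems whose last vowel is 'u' insert -un- after the first vowel.
So somen → somenovi.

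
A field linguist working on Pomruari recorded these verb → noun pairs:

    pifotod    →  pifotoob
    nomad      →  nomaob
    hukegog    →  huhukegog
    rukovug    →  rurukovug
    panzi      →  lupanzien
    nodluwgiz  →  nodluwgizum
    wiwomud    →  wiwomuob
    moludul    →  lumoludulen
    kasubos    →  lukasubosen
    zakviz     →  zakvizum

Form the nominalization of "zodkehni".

wiwomud and rukovug both have last vowel 'u' yet inflect differently (wiwomuob, rurukovug), so the last vowel is not what conditions the rule; the final letter is.
"zodkehni" ends in -i. The one such stem in the data (panzi → lupanzien) adds lu- … -en around the stem, so the same rule applies.
The other patterns: stems ending in -z add -um; stems ending in -d drop the final letter and add -ob; stems ending in -g repeat the first consonant+vowel as a prefix.
So zodkehni → luzodkehnien.

luzodkehnien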